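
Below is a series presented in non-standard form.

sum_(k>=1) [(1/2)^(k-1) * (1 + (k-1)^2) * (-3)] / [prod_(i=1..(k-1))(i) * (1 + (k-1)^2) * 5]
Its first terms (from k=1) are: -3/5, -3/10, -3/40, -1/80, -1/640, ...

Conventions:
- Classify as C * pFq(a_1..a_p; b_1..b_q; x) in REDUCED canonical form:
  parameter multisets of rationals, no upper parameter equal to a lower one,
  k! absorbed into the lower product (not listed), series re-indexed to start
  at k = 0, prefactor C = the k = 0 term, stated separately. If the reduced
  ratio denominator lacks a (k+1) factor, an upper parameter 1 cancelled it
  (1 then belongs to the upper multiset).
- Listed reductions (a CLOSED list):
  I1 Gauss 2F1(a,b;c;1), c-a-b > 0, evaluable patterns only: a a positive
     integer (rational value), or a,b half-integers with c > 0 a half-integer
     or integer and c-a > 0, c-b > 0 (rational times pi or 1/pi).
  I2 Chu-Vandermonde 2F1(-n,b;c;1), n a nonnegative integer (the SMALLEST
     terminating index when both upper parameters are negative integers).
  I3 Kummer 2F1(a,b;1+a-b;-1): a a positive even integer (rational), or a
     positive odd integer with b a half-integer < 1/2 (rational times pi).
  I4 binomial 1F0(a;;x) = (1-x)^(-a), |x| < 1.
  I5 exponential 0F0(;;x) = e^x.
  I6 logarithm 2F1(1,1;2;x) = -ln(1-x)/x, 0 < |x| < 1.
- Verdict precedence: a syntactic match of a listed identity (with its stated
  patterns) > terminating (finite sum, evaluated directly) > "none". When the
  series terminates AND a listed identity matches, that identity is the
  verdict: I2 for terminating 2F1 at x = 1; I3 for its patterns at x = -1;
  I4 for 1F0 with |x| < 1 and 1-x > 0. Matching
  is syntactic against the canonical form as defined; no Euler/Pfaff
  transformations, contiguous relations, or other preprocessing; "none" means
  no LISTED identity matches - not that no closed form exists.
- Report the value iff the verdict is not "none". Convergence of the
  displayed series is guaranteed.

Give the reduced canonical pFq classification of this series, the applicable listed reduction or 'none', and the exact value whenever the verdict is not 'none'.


With C = -3/5: the canonical form is 0F0(-; -; 1/2). Verdict: the exponential series (I5) fires (the 0F0 exponential series at x = 1/2). Exact value: (-3/5) * e^(1/2).

Key step: t_0 = -3/5 here, and the product of the first k integers (C = -3/5) is k!.
Step ratio: r(k) = (1/2) * 1 / [(k+1)] - rational in k, leading ratio (1/2); with t_0 = -3/5, classification follows.


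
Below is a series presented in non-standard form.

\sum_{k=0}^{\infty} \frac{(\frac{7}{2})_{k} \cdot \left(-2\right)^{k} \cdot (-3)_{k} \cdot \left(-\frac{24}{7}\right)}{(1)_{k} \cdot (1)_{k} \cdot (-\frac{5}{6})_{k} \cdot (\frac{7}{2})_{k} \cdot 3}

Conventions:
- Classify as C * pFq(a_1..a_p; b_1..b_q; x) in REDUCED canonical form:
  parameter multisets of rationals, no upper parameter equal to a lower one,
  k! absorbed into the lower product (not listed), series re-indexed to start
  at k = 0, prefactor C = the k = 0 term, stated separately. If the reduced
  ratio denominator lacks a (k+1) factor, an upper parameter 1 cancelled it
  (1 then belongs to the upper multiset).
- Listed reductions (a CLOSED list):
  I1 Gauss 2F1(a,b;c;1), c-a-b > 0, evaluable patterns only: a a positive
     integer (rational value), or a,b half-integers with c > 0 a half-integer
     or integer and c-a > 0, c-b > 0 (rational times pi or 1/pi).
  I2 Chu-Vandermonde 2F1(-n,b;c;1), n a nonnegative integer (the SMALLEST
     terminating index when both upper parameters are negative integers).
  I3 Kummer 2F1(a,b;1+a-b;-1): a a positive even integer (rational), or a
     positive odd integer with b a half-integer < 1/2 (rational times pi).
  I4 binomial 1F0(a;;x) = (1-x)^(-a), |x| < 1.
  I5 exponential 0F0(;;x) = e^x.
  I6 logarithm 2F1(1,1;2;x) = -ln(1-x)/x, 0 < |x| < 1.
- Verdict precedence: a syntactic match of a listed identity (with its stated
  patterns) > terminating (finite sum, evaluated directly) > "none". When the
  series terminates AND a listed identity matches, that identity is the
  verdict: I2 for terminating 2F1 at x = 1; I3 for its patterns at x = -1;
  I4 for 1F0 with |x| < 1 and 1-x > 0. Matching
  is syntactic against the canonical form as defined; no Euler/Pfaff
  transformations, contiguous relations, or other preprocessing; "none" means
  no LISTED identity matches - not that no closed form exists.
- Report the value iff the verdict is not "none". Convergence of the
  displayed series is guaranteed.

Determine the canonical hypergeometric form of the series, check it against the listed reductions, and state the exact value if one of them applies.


First insight: from the first term -\frac{8}{7}: (1)_k (prefactor -8/7) is k! itself.
Consecutive-term ratio: r(k) = -2 * (k-3) / [(k-\frac{5}{6}) (k+1) (k+1)] - rational; roots negated = parameters, x = -2, C = -\frac{8}{7}.

This is -\frac{8}{7} * 1F2(-3; -\frac{5}{6}, 1; -2) in reduced canonical form. Verdict: terminating. (-3)_k vanishes past k = 3, leaving a 4-term sum, computed directly. Its exact value is \frac{16136}{245}.


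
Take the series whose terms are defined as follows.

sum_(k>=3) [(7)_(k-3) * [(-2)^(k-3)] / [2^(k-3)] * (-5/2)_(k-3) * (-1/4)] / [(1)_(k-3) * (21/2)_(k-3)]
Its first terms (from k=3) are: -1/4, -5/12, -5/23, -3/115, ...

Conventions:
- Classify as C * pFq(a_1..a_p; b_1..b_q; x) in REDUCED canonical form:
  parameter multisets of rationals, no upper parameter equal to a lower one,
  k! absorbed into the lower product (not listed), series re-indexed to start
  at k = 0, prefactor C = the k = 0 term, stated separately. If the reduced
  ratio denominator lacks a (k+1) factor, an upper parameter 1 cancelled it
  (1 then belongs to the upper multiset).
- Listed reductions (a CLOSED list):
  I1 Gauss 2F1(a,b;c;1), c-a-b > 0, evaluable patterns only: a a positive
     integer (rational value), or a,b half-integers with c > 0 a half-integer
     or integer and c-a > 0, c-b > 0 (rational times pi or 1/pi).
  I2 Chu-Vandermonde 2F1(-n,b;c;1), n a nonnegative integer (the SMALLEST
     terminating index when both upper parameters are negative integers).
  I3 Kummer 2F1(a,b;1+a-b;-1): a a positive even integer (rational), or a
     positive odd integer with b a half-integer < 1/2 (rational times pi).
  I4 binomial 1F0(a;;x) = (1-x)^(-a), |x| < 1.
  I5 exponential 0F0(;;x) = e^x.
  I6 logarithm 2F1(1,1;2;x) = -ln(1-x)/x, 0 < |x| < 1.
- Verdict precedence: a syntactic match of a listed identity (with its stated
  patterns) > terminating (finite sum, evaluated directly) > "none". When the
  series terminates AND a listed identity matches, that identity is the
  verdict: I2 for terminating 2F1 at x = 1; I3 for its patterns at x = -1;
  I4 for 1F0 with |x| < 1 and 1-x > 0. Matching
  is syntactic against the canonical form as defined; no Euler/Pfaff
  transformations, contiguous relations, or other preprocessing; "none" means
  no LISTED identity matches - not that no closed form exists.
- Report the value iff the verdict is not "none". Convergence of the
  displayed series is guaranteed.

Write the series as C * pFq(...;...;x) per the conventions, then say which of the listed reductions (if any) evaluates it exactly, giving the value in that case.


Reduced: x = -1, 2F1, upper = {-5/2, 7}, lower = {21/2}, C = -1/4. Verdict: this is the Kummer evaluation I3 (x = -1; c = 21/2 equals 1+a-b for upper {-5/2, 7}: listed pattern). Its exact value is (-4849845/16777216) * pi.

First insight: t_0 being -1/4, the two k-th powers (C = -1/4, x = -1) combine into one argument.
Term ratio: r(k) = (-1) * (k-5/2) (k+7) / [(k+21/2) (k+1)] - poly over poly, x = (-1) from leading terms; C = -1/4 at k = 0.


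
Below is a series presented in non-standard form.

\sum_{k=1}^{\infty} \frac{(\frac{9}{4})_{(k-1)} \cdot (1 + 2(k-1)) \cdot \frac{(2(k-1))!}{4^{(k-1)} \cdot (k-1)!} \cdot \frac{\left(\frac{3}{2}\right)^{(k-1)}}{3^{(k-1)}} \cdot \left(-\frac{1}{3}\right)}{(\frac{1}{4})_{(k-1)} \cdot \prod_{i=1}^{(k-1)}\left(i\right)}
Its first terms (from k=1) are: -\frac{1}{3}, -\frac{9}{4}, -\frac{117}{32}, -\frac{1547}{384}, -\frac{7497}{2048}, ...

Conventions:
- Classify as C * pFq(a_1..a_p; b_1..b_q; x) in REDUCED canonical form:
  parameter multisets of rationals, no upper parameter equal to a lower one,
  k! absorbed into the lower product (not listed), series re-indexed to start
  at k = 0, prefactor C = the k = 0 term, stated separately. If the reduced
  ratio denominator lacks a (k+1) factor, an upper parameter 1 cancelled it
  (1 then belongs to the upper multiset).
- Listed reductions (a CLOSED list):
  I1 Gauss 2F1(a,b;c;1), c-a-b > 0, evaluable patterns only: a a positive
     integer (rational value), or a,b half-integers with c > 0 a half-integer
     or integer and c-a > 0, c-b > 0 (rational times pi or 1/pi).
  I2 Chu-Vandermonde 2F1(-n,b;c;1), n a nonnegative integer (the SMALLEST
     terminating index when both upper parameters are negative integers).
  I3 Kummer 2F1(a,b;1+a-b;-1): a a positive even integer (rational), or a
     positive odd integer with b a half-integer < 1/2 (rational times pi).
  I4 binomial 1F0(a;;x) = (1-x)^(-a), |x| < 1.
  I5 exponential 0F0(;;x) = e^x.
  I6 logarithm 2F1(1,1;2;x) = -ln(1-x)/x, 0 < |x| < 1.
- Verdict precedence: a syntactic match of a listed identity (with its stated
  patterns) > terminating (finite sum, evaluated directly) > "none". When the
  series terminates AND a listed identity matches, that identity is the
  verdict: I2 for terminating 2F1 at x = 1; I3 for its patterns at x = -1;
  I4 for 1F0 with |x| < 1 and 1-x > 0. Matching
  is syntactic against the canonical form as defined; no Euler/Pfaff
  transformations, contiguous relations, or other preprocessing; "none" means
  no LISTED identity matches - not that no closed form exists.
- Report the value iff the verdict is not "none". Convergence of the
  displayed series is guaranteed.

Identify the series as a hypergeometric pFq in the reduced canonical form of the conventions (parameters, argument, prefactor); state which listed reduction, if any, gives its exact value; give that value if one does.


Prefactor -\frac{1}{3}, argument \frac{1}{2}: 2F1 with upper {\frac{3}{2}, \frac{9}{4}} over lower {\frac{1}{4}}. Verdict: none. No listed pattern accepts 2F1(\frac{3}{2}, \frac{9}{4}; \frac{1}{4}; \frac{1}{2}).

Structural cue: from the first term -\frac{1}{3}: the two k-th powers (C = -1/3) combine into one argument.
Ratio: r(k) = \frac{1}{2} * (k+\frac{3}{2}) (k+\frac{9}{4}) / [(k+\frac{1}{4}) (k+1)] ; factor over Q: parameters, x = \frac{1}{2}, and C = -\frac{1}{3}.


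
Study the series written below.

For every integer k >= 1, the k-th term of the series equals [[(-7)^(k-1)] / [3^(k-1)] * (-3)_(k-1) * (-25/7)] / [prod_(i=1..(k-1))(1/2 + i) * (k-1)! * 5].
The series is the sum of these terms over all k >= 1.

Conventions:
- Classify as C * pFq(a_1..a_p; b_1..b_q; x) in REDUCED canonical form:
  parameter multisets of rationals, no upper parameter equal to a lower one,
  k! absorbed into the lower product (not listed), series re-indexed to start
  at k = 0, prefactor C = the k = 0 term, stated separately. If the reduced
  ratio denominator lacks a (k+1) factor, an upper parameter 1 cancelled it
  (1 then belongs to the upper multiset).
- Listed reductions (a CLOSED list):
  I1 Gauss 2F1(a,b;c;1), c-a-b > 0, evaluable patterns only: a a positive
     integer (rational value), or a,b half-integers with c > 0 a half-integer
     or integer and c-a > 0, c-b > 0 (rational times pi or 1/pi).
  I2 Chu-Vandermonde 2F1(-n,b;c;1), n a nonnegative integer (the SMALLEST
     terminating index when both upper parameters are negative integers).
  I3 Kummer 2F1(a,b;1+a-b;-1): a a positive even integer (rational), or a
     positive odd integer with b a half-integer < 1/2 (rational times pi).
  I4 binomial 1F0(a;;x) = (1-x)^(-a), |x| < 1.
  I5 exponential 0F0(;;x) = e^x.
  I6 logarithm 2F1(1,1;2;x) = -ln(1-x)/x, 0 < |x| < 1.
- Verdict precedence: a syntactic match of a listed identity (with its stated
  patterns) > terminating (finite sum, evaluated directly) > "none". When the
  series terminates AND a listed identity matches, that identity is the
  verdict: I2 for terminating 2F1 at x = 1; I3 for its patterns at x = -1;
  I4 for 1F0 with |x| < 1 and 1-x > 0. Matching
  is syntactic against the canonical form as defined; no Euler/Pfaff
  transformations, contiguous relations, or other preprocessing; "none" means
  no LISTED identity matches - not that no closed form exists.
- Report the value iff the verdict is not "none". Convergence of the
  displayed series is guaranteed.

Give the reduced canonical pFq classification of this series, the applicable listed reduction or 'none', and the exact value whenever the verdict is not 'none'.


The tell: t_0 = -5/7 here, and the two geometric factors (C = -5/7) combine into one argument.
Step ratio: r(k) = (-7/3) * (k-3) / [(k+3/2) (k+1)] - rational in k. x = (-7/3); t_0 = -5/7; negate the roots.

Prefactor -5/7, argument -7/3: 1F1 with upper {-3} over lower {3/2}. Verdict: terminating at k = 3: the factor (-3)_k kills every later term; summing the 4 survivors is exact. Its exact value is -4451/567.


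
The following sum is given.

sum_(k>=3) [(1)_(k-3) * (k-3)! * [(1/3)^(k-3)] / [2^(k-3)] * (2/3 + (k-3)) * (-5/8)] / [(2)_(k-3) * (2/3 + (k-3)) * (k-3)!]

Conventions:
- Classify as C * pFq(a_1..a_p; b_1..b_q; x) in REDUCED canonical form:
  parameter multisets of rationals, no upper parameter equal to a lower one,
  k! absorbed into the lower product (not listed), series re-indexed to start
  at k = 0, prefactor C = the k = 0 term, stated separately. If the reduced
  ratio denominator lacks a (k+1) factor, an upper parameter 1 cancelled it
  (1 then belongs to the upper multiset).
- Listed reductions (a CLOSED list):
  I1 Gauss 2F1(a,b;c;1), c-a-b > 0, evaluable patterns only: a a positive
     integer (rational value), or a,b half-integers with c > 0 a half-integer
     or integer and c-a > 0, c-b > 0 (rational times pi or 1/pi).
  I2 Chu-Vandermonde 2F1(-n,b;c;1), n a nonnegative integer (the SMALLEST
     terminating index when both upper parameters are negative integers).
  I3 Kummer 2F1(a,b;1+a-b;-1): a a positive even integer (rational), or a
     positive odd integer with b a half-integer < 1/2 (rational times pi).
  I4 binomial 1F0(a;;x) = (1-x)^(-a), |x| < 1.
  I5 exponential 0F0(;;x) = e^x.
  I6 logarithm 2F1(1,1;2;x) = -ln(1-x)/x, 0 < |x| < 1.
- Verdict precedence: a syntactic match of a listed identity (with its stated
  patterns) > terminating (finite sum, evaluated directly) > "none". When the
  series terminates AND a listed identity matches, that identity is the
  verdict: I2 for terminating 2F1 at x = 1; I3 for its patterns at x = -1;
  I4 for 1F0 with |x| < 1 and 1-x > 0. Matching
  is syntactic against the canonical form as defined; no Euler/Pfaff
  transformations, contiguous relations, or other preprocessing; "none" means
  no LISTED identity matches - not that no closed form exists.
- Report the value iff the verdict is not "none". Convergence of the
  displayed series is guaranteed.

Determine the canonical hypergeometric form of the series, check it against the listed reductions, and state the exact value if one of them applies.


The series (x = 1/6) is 2F1: upper {1, 1}, lower {2}, prefactor -5/8. Verdict: the I6 logarithm reduction fires (the logarithm: parameters (1,1;2), x = 1/6). Sum: (15/4) * ln(5/6).

The tell: from the first term -5/8: the factorial ratio (prefactor -5/8) (k+a-1)!/(a-1)! is a rising factorial (a)_k.
Term ratio: r(k) = (1/6) * (k+1) (k+1) / [(k+2) (k+1)] - poly over poly, x = (1/6) from leading terms; C = -5/8 at k = 0.


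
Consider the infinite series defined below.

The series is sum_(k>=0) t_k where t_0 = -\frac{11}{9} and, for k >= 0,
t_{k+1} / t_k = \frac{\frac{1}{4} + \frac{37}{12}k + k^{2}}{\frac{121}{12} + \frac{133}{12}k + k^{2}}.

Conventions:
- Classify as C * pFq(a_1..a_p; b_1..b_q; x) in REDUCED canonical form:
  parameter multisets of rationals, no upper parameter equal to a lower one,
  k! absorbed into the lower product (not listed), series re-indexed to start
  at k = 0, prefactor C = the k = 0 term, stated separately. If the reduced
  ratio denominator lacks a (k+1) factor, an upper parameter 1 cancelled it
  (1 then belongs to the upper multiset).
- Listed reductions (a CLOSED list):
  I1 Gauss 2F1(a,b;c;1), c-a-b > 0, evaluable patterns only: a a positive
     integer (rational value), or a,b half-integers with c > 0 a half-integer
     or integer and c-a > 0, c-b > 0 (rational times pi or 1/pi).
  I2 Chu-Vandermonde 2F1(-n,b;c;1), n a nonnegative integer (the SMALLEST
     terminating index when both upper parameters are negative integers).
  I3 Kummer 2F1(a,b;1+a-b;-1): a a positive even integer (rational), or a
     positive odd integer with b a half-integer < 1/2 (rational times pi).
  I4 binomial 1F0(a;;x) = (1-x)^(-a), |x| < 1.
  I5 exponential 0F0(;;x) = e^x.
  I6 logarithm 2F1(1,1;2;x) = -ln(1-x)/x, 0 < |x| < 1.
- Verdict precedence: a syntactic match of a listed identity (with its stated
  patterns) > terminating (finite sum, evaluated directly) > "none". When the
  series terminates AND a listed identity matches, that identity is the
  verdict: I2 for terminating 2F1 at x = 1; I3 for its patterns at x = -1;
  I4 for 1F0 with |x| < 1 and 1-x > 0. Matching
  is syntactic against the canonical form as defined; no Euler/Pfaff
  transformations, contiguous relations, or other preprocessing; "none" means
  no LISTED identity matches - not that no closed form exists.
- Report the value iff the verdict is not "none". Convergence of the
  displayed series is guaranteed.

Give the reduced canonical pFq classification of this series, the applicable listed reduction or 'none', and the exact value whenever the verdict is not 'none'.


This is -\frac{11}{9} * 2F1(\frac{1}{12}, 3; \frac{121}{12}; 1) in reduced canonical form. Verdict: the Gauss summation I1 fires (x = 1: the Gamma ratio telescopes since c-a-b = 7 > 0 and a = 3 in Z>0). Exact value: -\frac{9885755}{7838208}.

Structural cue: t_0 = -\frac{11}{9} here, and factor the ratio over Q (C = -11/9, x = 1): negated roots = parameters.
Step ratio: r(k) = 1 * (k+\frac{1}{12}) (k+3) / [(k+\frac{121}{12}) (k+1)] - rational in k, leading ratio 1; with t_0 = -\frac{11}{9}, classification follows.


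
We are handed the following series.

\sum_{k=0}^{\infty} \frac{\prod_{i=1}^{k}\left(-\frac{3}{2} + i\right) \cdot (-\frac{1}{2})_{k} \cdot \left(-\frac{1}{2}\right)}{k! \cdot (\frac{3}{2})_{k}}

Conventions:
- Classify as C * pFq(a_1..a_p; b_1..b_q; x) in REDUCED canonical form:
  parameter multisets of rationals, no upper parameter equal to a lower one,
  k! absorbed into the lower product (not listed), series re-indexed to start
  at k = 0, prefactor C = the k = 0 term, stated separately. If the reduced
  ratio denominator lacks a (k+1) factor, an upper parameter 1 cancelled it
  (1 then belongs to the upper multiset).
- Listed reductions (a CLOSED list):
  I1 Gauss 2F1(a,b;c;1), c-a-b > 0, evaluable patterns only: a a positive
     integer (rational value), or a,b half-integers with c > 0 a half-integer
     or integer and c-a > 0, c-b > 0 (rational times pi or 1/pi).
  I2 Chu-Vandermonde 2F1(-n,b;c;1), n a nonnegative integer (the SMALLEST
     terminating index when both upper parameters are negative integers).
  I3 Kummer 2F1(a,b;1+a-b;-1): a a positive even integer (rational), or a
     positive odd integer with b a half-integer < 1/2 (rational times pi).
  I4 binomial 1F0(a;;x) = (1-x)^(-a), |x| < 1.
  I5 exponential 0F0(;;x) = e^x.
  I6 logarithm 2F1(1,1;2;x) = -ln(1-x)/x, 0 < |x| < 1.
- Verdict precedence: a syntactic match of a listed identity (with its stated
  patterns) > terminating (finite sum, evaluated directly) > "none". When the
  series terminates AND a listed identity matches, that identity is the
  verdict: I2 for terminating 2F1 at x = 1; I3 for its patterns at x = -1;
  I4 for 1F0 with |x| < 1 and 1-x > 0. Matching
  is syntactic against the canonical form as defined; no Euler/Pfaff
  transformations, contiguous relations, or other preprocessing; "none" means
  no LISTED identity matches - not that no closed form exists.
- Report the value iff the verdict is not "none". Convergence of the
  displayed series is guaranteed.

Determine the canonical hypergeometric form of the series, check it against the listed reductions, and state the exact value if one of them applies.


Classification (C = -\frac{1}{2}): 2F1 with upper {-\frac{1}{2}, -\frac{1}{2}}, lower {\frac{3}{2}}, argument x = 1. Verdict: this is the half-integer Gauss pattern (I1) (x = 1; upper {-\frac{1}{2}, -\frac{1}{2}} half-integers, c = \frac{3}{2} in the evaluable pattern). Value: \left(-\frac{3}{16}\right) \cdot \pi.

Key step: t_0 = -\frac{1}{2} here, and the running product (C = -1/2, x = 1) telescopes to a rising factorial.
Step ratio: r(k) = 1 * (k-\frac{1}{2}) (k-\frac{1}{2}) / [(k+\frac{3}{2}) (k+1)] - rational in k. x = 1; t_0 = -\frac{1}{2}; negate the roots.


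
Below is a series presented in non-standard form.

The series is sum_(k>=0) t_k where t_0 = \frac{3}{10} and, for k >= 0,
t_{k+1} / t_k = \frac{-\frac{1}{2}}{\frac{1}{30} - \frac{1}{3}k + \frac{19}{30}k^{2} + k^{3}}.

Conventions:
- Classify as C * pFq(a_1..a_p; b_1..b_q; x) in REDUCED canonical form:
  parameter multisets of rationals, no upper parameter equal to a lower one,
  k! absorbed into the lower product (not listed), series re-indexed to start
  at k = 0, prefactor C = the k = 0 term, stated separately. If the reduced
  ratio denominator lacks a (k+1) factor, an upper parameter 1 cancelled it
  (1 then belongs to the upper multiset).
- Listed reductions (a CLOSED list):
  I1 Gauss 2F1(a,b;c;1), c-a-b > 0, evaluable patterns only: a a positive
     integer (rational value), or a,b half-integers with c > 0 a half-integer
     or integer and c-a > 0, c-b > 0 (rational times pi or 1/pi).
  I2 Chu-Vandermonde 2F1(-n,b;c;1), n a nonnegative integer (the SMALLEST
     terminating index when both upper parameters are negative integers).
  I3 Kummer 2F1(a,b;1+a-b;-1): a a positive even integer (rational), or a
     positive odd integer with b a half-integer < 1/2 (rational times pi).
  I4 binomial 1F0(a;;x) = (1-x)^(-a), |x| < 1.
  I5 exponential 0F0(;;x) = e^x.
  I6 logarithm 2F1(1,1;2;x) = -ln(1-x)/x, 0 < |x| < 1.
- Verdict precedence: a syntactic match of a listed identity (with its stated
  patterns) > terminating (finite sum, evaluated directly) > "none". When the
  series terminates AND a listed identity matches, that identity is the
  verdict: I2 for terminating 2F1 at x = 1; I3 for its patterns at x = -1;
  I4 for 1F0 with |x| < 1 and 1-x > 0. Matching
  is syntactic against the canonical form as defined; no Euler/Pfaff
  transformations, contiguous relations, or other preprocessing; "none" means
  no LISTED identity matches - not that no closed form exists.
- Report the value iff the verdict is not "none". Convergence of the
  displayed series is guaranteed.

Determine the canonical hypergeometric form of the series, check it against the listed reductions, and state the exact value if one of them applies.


Prefactor \frac{3}{10}, argument -\frac{1}{2}: 0F2 with upper {-} over lower {-\frac{1}{5}, -\frac{1}{6}}. Verdict: none. A 0F2 with upper {-} fits none of I1-I6 at x = -\frac{1}{2}; the sum runs forever.

Key step: with t_0 = \frac{3}{10}, the expanded ratio factors over Q; prefactor 3/10, roots give parameters.
Adjacent-term ratio: r(k) = -\frac{1}{2} * 1 / [(k-\frac{1}{5}) (k-\frac{1}{6}) (k+1)] - rational in k, leading ratio -\frac{1}{2}; with t_0 = \frac{3}{10}, classification follows.


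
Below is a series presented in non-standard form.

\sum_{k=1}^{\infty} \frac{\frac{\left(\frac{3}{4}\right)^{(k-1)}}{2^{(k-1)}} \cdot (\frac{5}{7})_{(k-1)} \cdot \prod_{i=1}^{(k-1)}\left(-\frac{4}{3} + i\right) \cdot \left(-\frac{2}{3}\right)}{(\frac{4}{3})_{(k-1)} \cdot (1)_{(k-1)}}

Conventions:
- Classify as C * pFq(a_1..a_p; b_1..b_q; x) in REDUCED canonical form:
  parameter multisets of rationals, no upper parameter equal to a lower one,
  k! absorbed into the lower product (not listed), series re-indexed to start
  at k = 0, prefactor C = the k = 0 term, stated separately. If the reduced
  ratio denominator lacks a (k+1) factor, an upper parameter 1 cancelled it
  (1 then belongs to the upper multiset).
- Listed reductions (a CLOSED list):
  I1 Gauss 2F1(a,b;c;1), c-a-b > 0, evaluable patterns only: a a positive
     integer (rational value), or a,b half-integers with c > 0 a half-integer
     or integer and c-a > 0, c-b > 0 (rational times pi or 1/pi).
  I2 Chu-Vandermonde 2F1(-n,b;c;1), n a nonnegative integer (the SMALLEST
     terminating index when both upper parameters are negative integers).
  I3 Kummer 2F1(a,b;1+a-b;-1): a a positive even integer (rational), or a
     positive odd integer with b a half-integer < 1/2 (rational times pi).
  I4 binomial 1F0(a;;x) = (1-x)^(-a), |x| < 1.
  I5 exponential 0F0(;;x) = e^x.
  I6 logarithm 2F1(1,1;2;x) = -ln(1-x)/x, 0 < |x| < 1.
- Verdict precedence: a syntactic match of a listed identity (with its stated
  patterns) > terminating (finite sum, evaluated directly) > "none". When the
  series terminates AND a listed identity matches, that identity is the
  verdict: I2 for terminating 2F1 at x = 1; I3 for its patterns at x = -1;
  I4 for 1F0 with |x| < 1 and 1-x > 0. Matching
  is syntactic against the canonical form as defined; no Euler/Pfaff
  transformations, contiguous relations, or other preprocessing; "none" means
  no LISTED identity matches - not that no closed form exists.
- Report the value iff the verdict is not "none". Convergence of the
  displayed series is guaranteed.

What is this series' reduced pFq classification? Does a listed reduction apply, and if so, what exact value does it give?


x = \frac{3}{8} here; the reduced form reads 2F1, upper {-\frac{1}{3}, \frac{5}{7}}, lower {\frac{4}{3}}, C = -\frac{2}{3}. Verdict: none - this 2F1 at x = \frac{3}{8} matches no listed pattern, and upper {-\frac{1}{3}, \frac{5}{7}} holds no stopper.

Structural cue: x = \frac{3}{8} and the running product (prefactor -2/3) telescopes to a rising factorial.
Consecutive-term ratio: r(k) = \frac{3}{8} * (k-\frac{1}{3}) (k+\frac{5}{7}) / [(k+\frac{4}{3}) (k+1)] ; factor over Q: parameters, x = \frac{3}{8}, and C = -\frac{2}{3}.


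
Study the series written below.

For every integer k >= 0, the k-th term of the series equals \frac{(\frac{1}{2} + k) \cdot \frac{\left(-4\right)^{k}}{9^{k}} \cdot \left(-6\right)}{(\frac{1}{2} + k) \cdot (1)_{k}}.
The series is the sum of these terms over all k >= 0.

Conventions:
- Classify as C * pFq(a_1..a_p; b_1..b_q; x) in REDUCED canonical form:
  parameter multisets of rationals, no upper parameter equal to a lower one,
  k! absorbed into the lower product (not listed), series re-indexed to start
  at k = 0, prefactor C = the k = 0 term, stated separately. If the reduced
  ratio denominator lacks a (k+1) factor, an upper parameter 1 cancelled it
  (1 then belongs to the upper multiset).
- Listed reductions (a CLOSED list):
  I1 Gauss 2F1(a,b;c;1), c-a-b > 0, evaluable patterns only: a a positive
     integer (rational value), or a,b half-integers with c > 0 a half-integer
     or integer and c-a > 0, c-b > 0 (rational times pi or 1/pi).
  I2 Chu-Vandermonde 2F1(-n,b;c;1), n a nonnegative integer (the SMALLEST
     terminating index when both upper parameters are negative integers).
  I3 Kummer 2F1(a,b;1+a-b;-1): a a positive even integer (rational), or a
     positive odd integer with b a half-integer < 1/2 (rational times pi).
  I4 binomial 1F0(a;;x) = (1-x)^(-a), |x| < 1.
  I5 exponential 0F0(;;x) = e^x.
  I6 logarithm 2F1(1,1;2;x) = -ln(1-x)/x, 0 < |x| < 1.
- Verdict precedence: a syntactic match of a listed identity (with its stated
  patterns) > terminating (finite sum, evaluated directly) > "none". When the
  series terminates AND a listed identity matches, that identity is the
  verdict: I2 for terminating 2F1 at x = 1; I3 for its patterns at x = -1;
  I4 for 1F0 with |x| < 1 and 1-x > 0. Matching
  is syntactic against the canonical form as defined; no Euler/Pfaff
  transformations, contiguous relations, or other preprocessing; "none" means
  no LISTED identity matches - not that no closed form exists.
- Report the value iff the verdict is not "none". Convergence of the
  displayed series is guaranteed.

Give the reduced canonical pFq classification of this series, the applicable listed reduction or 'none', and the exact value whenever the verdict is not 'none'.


Canonical form: C = -6 times 0F0 with upper {-}, lower {-}, x = -\frac{4}{9}. Verdict: exponential (I5) applies (the 0F0 exponential series at x = -\frac{4}{9}). Exact value: \left(-6\right) \cdot e^{-\frac{4}{9}}.

The tell: from the first term -6: the factor k + 1/2 cancels (top and bottom), leaving C = -6.
Adjacent-term ratio: r(k) = -\frac{4}{9} * 1 / [(k+1)] - poly over poly, x = -\frac{4}{9} from leading terms; C = -6 at k = 0.


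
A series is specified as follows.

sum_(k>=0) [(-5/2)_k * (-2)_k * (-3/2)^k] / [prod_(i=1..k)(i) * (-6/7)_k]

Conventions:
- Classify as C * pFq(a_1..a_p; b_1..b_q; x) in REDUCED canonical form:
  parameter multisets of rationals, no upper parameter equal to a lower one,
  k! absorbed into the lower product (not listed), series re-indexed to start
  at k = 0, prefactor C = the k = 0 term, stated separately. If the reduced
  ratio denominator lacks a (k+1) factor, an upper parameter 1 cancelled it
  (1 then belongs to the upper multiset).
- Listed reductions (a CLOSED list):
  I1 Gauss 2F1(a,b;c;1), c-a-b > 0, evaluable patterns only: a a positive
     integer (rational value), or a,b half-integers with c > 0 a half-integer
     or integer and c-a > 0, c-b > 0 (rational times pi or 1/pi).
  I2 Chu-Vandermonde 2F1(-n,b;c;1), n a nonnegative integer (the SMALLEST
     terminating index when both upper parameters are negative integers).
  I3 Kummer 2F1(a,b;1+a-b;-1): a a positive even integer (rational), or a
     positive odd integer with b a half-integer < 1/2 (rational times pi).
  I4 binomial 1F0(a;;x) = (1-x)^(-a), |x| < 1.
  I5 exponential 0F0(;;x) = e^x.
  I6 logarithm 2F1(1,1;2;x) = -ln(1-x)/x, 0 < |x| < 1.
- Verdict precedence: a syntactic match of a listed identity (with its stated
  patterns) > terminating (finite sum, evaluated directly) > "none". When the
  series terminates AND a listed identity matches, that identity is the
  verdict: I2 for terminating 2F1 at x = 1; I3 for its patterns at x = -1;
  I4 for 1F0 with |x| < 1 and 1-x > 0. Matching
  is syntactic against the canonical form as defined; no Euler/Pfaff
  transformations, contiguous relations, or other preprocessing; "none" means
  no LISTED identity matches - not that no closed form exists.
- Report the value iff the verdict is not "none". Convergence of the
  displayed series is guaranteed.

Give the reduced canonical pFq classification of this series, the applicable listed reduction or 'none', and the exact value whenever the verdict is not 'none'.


Structural cue: with t_0 = 1, the product of the first k integers (C = 1) is k!.
Step ratio: r(k) = (-3/2) * (k-5/2) (k-2) / [(k-6/7) (k+1)] - poly over poly, x = (-3/2) from leading terms; C = 1 at k = 0.

At argument -3/2: a 2F1 with upper {-5/2, -2}, lower {-6/7}, scaled by C = 1. Verdict: terminating - the sum ends at index 2 because -2 is a negative integer; exact evaluation follows. Exact value: -1893/32.


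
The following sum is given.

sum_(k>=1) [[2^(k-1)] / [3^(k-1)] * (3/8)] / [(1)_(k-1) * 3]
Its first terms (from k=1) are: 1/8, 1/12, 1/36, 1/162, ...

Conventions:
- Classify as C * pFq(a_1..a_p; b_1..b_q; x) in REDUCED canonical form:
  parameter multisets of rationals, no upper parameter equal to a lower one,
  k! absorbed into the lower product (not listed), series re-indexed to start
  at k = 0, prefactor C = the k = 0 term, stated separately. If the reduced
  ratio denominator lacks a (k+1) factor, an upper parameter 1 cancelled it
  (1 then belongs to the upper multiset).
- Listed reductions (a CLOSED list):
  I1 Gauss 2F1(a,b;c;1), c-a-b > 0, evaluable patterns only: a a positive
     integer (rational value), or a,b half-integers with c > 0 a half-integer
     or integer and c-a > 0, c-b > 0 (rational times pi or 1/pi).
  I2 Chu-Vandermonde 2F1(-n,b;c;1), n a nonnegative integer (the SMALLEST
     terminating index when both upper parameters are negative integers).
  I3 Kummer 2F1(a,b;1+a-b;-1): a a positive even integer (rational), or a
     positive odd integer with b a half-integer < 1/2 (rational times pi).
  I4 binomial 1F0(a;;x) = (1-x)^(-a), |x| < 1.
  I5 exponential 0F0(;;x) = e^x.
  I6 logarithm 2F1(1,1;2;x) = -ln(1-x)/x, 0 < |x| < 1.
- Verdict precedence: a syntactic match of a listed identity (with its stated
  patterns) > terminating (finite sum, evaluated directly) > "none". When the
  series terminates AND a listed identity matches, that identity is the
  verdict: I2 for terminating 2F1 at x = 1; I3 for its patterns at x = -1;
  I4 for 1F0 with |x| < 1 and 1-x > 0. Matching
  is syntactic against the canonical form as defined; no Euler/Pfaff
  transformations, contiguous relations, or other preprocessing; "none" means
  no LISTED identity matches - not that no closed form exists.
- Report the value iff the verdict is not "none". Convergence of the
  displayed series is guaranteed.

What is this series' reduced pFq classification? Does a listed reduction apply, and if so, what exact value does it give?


Canonical form: C = 1/8 times 0F0 with upper {-}, lower {-}, x = 2/3. Verdict: the exponential series (I5) matches (the 0F0 exponential series at x = 2/3). Exact value: (1/8) * e^(2/3).

Structural cue: t_0 = 1/8 here, and the constant factors (C = 1/8) combine into one prefactor.
Step ratio: r(k) = (2/3) * 1 / [(k+1)] - rational in k. x = (2/3); t_0 = 1/8; negate the roots.


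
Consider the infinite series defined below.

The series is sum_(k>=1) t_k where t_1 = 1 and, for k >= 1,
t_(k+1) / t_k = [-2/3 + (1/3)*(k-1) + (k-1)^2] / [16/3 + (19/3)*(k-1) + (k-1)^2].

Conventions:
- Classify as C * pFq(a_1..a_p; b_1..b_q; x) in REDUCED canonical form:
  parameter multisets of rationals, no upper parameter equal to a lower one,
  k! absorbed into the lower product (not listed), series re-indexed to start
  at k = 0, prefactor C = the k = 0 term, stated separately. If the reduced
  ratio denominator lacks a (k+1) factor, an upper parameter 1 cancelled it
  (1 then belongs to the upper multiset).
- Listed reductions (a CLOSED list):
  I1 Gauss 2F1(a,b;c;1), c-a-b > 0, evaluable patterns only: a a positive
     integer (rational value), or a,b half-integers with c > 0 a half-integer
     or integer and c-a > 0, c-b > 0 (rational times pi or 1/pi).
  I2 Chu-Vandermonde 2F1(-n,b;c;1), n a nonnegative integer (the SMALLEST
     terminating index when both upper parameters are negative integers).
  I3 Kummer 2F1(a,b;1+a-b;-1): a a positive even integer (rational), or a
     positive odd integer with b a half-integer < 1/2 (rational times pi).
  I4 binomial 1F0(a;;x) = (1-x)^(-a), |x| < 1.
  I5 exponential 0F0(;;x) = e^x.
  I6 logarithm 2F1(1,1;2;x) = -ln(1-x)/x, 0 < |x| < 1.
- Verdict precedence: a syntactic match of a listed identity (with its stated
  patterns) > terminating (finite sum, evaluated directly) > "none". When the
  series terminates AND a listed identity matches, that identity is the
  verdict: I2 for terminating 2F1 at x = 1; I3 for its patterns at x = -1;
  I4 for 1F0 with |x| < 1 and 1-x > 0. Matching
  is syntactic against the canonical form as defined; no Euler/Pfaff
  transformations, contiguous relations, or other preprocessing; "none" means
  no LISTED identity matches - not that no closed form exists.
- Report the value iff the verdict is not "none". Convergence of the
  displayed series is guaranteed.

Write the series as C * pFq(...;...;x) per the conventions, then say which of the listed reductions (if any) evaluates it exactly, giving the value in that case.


This is 1 * 2F1(-2/3, 1; 16/3; 1) in reduced canonical form. Verdict: the Gauss summation I1 fires (x = 1: the Gamma ratio telescopes since c-a-b = 5 > 0 and a = 1 in Z>0). Exact value: 13/15.

Key observation: t_0 = 1 here, and factor the ratio over Q (C = 1): negated roots = parameters.
Adjacent-term ratio: r(k) = 1 * (k-2/3) (k+1) / [(k+16/3) (k+1)] - poly over poly, x = 1 from leading terms; C = 1 at k = 0.


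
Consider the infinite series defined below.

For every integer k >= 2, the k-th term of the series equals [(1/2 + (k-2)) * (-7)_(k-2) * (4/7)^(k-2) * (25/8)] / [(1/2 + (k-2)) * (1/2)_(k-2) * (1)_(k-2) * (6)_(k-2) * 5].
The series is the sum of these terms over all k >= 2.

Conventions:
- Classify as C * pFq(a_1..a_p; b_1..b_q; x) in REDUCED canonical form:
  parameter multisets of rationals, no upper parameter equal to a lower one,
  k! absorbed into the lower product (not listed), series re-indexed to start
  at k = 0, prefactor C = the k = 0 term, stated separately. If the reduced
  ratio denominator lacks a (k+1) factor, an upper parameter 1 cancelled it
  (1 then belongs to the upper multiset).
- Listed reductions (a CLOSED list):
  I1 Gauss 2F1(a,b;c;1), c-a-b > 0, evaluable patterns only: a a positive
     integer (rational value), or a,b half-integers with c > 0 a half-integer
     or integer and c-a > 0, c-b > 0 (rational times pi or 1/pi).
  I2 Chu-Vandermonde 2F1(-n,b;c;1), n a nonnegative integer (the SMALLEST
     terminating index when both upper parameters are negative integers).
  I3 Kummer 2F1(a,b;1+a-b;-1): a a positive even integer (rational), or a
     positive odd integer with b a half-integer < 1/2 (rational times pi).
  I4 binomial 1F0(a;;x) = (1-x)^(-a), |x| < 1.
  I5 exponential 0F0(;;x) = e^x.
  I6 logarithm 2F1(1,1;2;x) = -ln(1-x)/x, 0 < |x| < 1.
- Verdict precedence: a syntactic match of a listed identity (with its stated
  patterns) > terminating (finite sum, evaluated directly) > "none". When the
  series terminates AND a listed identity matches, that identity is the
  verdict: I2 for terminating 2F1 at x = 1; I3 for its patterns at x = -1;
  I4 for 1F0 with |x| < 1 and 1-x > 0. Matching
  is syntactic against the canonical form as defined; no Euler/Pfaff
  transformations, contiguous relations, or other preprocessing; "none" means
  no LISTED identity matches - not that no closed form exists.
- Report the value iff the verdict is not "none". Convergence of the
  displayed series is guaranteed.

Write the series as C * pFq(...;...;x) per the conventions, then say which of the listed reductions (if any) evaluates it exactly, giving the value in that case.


The tell: t_0 being 5/8, (1)_k (C = 5/8, x = 4/7) is k! itself.
Ratio: r(k) = (4/7) * (k-7) / [(k+1/2) (k+6) (k+1)] - rational in k. x = (4/7); t_0 = 5/8; negate the roots.

Classification (C = 5/8): 1F2 with upper {-7}, lower {1/2, 6}, argument x = 4/7. Verdict: terminating - upper parameter -7 makes this a finite sum (last index 7), evaluated exactly. Hence: -436685931557971/5552900058986280.


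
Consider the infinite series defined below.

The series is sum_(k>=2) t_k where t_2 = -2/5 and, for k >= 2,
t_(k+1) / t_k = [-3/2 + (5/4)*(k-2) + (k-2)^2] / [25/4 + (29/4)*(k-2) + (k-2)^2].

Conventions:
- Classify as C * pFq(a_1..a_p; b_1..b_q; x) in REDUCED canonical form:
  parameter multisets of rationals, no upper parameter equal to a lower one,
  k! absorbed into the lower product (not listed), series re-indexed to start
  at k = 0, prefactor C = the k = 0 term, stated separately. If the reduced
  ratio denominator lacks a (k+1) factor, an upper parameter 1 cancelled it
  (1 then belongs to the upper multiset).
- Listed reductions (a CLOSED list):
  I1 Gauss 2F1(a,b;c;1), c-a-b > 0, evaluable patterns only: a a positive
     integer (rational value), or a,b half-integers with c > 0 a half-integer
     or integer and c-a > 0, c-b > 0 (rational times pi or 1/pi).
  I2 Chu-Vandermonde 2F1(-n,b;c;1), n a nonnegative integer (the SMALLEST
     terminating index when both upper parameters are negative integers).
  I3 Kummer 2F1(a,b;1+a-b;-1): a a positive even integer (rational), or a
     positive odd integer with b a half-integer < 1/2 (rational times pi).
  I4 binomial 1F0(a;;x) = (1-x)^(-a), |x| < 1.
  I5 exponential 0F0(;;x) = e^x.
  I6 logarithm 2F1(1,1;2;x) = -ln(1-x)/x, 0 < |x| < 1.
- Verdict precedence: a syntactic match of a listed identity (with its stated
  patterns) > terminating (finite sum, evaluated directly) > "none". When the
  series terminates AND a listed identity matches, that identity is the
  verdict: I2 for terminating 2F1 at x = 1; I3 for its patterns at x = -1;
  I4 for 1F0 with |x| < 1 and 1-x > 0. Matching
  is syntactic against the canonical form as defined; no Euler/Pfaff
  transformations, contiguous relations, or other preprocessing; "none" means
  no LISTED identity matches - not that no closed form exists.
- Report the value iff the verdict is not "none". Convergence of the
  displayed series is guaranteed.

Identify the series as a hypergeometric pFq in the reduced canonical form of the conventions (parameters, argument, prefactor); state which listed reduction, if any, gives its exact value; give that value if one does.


Structural cue: from the first term -2/5: the expanded ratio factors over Q; C = -2/5, x = 1, roots give parameters.
Adjacent-term ratio: r(k) = 1 * (k-3/4) (k+2) / [(k+25/4) (k+1)] ; factor over Q: parameters, x = 1, and C = -2/5.

The series (x = 1) is 2F1: upper {-3/4, 2}, lower {25/4}, prefactor -2/5. Verdict: this is the Gauss summation I1 (x = 1: the Gamma ratio telescopes since c-a-b = 5 > 0 and a = 2 in Z>0). Hence: -119/400.
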